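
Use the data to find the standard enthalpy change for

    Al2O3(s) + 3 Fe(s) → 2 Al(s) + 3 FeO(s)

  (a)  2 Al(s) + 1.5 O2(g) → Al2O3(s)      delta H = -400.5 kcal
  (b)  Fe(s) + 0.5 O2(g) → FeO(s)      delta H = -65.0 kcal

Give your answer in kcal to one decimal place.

delta H = 205.5 kcal

(a) reversed: +400.5 kcal
(b) × 3: (3)·(-65.0) = -195.0 kcal
delta H = (-1)·(-400.5) + (3)·(-65.0) = 205.5 kcal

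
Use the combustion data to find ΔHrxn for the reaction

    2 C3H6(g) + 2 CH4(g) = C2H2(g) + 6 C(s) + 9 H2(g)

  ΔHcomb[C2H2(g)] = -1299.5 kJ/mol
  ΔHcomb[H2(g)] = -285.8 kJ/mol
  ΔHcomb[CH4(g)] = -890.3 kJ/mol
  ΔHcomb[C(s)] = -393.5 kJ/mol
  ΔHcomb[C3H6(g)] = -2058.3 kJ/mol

ΔHrxn = 335.5 kJ/mol

With combustion enthalpies, reactants minus products:
= [2·(-2058.3) + 2·(-890.3)] − [1·(-1299.5) + 6·(-393.5) + 9·(-285.8)]
= 335.5 kJ/mol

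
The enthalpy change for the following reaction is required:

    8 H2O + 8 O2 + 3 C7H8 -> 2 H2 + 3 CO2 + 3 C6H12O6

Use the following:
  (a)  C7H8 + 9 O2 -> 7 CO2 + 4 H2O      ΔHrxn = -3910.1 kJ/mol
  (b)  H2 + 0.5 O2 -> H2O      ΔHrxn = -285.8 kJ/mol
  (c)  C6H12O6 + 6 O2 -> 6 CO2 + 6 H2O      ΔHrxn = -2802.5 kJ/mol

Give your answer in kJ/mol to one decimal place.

ΔHrxn = -2751.2 kJ/mol

(a) × 3 (×3 to match 3 C7H8 in the target): (3)·(-3910.1) = -11730.3 kJ/mol
(b) reversed and × 2 (reverse to put H2 on the product side; ×2 to match 2 H2 in the target): (-2)·(-285.8) = +571.6 kJ/mol
(c) reversed and × 3 (reverse to put C6H12O6 on the product side; scale by 3 for the 3 C6H12O6): (-3)·(-2802.5) = +8407.5 kJ/mol
ΔHrxn = (3)·(-3910.1) + (-2)·(-285.8) + (-3)·(-2802.5) = -2751.2 kJ/mol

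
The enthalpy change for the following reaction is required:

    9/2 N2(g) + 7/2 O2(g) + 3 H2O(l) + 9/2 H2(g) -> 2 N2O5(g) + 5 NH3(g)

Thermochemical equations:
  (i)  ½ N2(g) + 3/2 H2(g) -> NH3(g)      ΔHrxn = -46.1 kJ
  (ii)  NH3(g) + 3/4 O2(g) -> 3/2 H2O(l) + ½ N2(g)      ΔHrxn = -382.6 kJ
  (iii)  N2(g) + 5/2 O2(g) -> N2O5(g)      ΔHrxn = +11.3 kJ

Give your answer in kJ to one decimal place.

ΔHrxn = 649.5 kJ

(i) × 3: (3)·(-46.1) = -138.3 kJ
(ii) reversed and × 2: (-2)·(-382.6) = +765.2 kJ
(iii) × 2: (2)·(+11.3) = +22.6 kJ
Since enthalpy is a state function, ΔHrxn = (-138.3) + (+765.2) + (+22.6) = 649.5 kJ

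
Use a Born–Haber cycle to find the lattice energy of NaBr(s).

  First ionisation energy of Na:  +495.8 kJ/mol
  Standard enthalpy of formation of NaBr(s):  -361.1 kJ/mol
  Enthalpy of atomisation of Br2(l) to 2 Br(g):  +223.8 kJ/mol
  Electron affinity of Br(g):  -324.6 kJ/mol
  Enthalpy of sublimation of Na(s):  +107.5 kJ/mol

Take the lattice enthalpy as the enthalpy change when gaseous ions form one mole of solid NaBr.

ΔHf° = 1·ΔHsub + 1·(ΣIE) + 1/2·D(Br2) + 1·EA + U
-361.1 = 1·(+107.5) + 1·(+495.8) + 1/2·(+223.8) + 1·(-324.6) + U
U = -361.1 − (+390.6) = -751.7 kJ/mol

U = -751.7 kJ/mol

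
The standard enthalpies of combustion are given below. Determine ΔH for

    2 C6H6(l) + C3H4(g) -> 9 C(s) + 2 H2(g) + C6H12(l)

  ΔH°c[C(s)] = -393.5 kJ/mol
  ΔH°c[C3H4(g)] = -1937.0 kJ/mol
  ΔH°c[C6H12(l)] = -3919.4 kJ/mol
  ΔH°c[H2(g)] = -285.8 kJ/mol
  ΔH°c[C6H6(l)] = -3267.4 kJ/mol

ΔH = -439.3 kJ/mol

With combustion enthalpies, reactants minus products:
= [2·(-3267.4) + 1·(-1937.0)] − [9·(-393.5) + 2·(-285.8) + 1·(-3919.4)]
= -439.3 kJ/mol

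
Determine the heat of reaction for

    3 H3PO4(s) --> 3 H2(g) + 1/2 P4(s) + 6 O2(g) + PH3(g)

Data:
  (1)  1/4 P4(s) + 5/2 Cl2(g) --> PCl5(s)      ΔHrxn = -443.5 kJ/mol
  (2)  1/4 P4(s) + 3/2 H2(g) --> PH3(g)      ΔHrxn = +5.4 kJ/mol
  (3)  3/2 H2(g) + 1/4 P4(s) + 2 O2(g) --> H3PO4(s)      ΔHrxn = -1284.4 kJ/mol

(1): not needed.
(2) as written: +5.4 kJ/mol
(3) reversed and × 3: (-3)·(-1284.4) = +3853.2 kJ/mol
By Hess's law, ΔHrxn = (+5.4) + (+3853.2) = 3858.6 kJ/mol

ΔHrxn = 3858.6 kJ/mol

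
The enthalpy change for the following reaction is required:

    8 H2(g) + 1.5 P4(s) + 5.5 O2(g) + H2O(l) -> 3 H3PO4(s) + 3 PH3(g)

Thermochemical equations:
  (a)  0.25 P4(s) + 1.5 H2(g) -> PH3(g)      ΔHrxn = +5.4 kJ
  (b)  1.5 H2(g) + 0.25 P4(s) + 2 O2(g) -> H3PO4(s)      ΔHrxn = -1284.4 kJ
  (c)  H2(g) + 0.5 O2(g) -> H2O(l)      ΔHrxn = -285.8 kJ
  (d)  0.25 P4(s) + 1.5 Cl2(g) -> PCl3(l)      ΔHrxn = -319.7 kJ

(a) × 3 (scale by 3 for the 3 PH3(g)): (3)·(+5.4) = +16.2 kJ
(b) × 3 (×3 to match 3 H3PO4(s) in the target): (3)·(-1284.4) = -3853.2 kJ
(c) reversed (H2O(l) must end up as a reactant): +285.8 kJ
(d): not needed (Cl2(g) appears nowhere else).
Summing the manipulated equations, ΔHrxn = (+16.2) + (-3853.2) + (+285.8) = -3551.2 kJ

ΔHrxn = -3551.2 kJ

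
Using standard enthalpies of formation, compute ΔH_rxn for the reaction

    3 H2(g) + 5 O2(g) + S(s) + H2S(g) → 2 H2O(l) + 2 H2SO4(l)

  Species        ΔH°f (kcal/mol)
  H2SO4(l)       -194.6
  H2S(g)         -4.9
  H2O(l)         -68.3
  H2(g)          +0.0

ΔH°rxn = Σ nΔHf°(products) − Σ nΔHf°(reactants).
Products: 2·(-68.3) + 2·(-194.6) = -525.8
Reactants: 3·(+0.0) + 5·(+0.0) + 1·(+0.0) + 1·(-4.9) = -4.9
ΔH_rxn = (-525.8) − (-4.9) = -520.9 kcal/mol

ΔH_rxn = -520.9 kcal/mol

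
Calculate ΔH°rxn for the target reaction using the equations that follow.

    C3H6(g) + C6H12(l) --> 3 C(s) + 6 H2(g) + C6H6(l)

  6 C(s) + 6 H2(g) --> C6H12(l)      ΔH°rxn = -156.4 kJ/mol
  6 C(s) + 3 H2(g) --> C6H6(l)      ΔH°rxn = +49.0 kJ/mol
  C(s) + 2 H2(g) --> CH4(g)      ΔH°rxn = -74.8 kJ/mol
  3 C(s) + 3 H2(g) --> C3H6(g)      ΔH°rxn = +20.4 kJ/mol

ΔH°rxn = 185.0 kJ/mol

equation 1 reversed (C6H12(l) must end up as a reactant): +156.4 kJ/mol
equation 2 as written (C6H6(l) already on the product side): +49.0 kJ/mol
equation 3: not needed (CH4(g) appears nowhere else).
equation 4 reversed (C3H6(g) must end up as a reactant): -20.4 kJ/mol
ΔH°rxn = (+156.4) + (+49.0) + (-20.4) = 185.0 kJ/mol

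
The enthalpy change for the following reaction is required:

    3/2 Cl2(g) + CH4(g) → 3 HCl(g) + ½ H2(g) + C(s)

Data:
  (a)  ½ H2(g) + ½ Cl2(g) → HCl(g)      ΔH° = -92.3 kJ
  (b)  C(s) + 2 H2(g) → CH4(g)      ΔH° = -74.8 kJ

ΔH° = -202.1 kJ

(a) × 3: (3)·(-92.3) = -276.9 kJ
(b) reversed: +74.8 kJ
ΔH° = (3)·(-92.3) + (-1)·(-74.8) = -202.1 kJ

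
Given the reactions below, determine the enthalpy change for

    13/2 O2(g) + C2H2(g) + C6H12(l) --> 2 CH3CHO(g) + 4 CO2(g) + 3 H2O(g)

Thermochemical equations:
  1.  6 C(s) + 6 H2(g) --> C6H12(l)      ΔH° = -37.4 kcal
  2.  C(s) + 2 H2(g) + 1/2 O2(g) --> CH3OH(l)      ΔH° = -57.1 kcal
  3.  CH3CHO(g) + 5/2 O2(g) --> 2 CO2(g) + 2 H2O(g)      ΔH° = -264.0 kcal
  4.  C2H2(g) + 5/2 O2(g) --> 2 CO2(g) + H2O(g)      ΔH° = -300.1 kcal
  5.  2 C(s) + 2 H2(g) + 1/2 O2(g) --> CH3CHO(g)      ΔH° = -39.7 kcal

ΔH° = -645.8 kcal

eq. 1 reversed: +37.4 kcal
eq. 2: not needed.
eq. 3 as written: -264.0 kcal
eq. 4 as written: -300.1 kcal
eq. 5 × 3: (3)·(-39.7) = -119.1 kcal
Since enthalpy is a state function, ΔH° = (-1)·(-37.4) + (1)·(-264.0) + (1)·(-300.1) + (3)·(-39.7) = -645.8 kcal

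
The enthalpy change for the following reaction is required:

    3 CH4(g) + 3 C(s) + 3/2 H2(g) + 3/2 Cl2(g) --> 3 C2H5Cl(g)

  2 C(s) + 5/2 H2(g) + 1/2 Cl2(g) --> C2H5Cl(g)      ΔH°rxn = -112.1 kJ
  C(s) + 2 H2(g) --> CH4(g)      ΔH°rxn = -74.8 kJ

ΔH°rxn = -111.9 kJ

equation 1 × 3 (scale by 3 for the 3 C2H5Cl(g)): (3)·(-112.1) = -336.3 kJ
equation 2 reversed and × 3 (reverse to put CH4(g) on the reactant side; scale by 3 for the 3 CH4(g)): (-3)·(-74.8) = +224.4 kJ
Since enthalpy is a state function, ΔH°rxn = (3)·(-112.1) + (-3)·(-74.8) = -111.9 kJ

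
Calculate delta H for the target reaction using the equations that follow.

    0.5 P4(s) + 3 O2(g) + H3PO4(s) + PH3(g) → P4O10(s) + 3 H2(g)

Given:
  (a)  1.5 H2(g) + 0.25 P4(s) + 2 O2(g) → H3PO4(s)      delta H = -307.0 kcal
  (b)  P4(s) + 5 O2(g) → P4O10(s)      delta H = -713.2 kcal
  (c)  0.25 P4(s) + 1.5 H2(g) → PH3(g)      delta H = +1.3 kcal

(a) reversed: +307.0 kcal
(b) as written: -713.2 kcal
(c) reversed: -1.3 kcal
delta H = (-1)·(-307.0) + (1)·(-713.2) + (-1)·(+1.3) = -407.5 kcal

delta H = -407.5 kcal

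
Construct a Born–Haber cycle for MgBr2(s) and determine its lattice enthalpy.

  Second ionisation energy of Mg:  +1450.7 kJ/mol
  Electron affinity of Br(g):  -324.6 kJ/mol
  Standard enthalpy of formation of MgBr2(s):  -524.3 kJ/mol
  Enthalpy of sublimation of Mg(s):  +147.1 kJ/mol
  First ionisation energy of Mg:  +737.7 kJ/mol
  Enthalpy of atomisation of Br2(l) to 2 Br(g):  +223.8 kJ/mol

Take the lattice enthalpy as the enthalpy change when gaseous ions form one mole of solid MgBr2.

ΔHf° = 1·ΔHsub + 1·(ΣIE) + 1·D(Br2) + 2·EA + U
-524.3 = 1·(+147.1) + 1·(+2188.4) + 1·(+223.8) + 2·(-324.6) + U
U = -524.3 − (+1910.1) = -2434.4 kJ/mol

U = -2434.4 kJ/mol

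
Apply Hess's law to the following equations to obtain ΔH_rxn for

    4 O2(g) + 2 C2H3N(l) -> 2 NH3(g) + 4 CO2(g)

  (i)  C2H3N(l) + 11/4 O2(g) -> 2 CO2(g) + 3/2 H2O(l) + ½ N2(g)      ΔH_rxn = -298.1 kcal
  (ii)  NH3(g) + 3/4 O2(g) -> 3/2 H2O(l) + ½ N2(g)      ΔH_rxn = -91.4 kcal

(i) × 2: (2)·(-298.1) = -596.2 kcal
(ii) reversed and × 2: (-2)·(-91.4) = +182.8 kcal
Combining the equations, ΔH_rxn = (-596.2) + (+182.8) = -413.4 kcal

ΔH_rxn = -413.4 kcal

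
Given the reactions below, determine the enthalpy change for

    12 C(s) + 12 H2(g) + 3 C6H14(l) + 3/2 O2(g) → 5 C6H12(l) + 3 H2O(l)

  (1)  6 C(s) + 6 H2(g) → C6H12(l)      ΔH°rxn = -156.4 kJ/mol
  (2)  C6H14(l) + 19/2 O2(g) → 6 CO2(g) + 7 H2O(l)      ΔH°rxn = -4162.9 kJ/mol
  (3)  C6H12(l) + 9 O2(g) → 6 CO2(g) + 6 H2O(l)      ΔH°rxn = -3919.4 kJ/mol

(1) × 2 (×2 to match 12 C(s) in the target): (2)·(-156.4) = -312.8 kJ/mol
(2) × 3 (scale by 3 for the 3 C6H14(l)): (3)·(-4162.9) = -12488.7 kJ/mol
(3) reversed and × 3: (-3)·(-3919.4) = +11758.2 kJ/mol
Combining the equations, ΔH°rxn = (-312.8) + (-12488.7) + (+11758.2) = -1043.3 kJ/mol

ΔH°rxn = -1043.3 kJ/mol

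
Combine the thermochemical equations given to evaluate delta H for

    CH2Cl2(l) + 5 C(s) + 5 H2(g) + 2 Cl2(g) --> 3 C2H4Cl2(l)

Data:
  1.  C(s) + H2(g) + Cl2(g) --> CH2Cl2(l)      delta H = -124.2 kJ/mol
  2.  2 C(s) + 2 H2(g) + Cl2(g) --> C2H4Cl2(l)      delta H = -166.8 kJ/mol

eq. 1 reversed: +124.2 kJ/mol
eq. 2 × 3: (3)·(-166.8) = -500.4 kJ/mol
delta H = (-1)·(-124.2) + (3)·(-166.8) = -376.2 kJ/mol

delta H = -376.2 kJ/mol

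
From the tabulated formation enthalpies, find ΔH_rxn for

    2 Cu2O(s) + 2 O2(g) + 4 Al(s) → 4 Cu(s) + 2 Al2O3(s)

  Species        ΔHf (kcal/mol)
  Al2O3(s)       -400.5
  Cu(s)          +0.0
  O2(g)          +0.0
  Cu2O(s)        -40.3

ΔH°rxn = Σ nΔHf°(products) − Σ nΔHf°(reactants).
Products: 4·(+0.0) + 2·(-400.5) = -801.0
Reactants: 2·(-40.3) + 2·(+0.0) + 4·(+0.0) = -80.6
ΔH_rxn = (-801.0) − (-80.6) = -720.4 kcal/mol

ΔH_rxn = -720.4 kcal/mol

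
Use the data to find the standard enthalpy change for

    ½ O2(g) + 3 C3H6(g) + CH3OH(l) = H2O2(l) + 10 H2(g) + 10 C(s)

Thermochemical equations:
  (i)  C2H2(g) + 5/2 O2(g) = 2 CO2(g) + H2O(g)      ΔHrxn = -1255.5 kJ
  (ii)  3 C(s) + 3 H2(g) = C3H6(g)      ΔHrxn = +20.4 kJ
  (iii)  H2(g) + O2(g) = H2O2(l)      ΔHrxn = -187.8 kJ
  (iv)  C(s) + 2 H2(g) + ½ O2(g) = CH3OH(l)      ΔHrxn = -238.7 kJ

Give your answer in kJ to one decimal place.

ΔHrxn = -10.3 kJ

(i): not needed.
(ii) reversed and × 3: (-3)·(+20.4) = -61.2 kJ
(iii) as written: -187.8 kJ
(iv) reversed: +238.7 kJ
Combining the equations, ΔHrxn = (-61.2) + (-187.8) + (+238.7) = -10.3 kJ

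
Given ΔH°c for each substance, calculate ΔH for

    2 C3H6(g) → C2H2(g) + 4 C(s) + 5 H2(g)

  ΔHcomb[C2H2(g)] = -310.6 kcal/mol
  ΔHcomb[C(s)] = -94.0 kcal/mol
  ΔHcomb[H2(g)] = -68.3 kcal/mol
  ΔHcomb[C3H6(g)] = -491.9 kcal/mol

ΔH = 44.3 kcal/mol

Using ΔH = Σ nΔHc°(reactants) − Σ nΔHc°(products):
= [2·(-491.9)] − [1·(-310.6) + 4·(-94.0) + 5·(-68.3)]
= 44.3 kcal/mol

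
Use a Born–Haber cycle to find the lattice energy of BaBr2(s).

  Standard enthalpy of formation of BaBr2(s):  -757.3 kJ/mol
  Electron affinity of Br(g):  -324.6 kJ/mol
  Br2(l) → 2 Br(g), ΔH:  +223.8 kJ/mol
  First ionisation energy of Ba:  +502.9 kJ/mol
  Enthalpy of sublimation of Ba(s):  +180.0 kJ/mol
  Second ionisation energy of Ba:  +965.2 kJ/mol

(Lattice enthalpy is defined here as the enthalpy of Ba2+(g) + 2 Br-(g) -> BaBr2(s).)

ΔHf° = 1·ΔHsub + 1·(ΣIE) + 1·D(Br2) + 2·EA + U
-757.3 = 1·(+180.0) + 1·(+1468.1) + 1·(+223.8) + 2·(-324.6) + U
U = -757.3 − (+1222.7) = -1980.0 kJ/mol

U = -1980.0 kJ/mol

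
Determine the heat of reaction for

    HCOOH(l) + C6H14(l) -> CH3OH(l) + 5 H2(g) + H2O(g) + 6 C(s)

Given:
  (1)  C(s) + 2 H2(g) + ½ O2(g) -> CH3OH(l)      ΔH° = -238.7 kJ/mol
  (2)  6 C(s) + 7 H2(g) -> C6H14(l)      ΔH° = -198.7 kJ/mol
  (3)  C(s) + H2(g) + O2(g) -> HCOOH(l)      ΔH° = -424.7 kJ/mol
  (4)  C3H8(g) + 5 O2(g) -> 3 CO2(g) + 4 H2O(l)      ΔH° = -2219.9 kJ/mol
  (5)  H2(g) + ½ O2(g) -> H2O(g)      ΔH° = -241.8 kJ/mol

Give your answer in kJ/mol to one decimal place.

(1) as written (CH3OH(l) already on the product side): -238.7 kJ/mol
(2) reversed (C6H14(l) must end up as a reactant): +198.7 kJ/mol
(3) reversed (reverse to put HCOOH(l) on the reactant side): +424.7 kJ/mol
(4): not needed (H2O(l) appears nowhere else).
(5) as written (H2O(g) already on the product side): -241.8 kJ/mol
Combining the equations, ΔH° = (-238.7) + (+198.7) + (+424.7) + (-241.8) = 142.9 kJ/mol

ΔH° = 142.9 kJ/mol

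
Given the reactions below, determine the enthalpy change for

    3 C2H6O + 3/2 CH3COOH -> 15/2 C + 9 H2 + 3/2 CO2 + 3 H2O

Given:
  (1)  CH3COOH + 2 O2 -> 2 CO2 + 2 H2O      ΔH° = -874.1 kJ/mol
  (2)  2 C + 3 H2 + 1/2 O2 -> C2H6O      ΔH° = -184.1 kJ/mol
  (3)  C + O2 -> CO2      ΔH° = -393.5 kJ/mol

(1) × 3/2 (×3/2 to match 3/2 CH3COOH in the target): (3/2)·(-874.1) = -1311.15 kJ/mol
(2) reversed and × 3 (C2H6O must end up as a reactant; scale by 3 for the 3 C2H6O): (-3)·(-184.1) = +552.3 kJ/mol
(3) reversed and × 3/2: (-3/2)·(-393.5) = +590.25 kJ/mol
Summing the manipulated equations, ΔH° = (-1311.15) + (+552.3) + (+590.25) = -168.6 kJ/mol

ΔH° = -168.6 kJ/mol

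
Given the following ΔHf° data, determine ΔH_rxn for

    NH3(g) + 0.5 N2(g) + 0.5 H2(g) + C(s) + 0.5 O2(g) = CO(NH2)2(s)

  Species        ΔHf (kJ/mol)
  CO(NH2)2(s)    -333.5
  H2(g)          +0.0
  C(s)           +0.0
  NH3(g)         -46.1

Products: 1·(-333.5) = -333.5
Reactants: 1·(-46.1) + 1/2·(+0.0) + 1/2·(+0.0) + 1·(+0.0) + 1/2·(+0.0) = -46.1
ΔH_rxn = (-333.5) − (-46.1) = -287.4 kJ/mol

ΔH_rxn = -287.4 kJ/mol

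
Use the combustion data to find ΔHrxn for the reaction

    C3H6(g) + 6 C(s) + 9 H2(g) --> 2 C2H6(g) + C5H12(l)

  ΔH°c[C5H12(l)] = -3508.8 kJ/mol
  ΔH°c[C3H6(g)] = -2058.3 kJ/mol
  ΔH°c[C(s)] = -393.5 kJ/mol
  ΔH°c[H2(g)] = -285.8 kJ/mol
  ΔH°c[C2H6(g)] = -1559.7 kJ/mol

ΔHrxn = -363.3 kJ/mol

With combustion enthalpies, reactants minus products:
= [1·(-2058.3) + 6·(-393.5) + 9·(-285.8)] − [2·(-1559.7) + 1·(-3508.8)]
= -363.3 kJ/mol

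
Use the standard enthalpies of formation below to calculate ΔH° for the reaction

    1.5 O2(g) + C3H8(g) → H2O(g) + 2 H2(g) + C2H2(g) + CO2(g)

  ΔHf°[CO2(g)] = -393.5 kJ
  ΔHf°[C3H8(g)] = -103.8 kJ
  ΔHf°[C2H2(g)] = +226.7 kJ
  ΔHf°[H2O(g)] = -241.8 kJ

Products: 1·(-241.8) + 2·(+0.0) + 1·(+226.7) + 1·(-393.5) = -408.6
Reactants: 3/2·(+0.0) + 1·(-103.8) = -103.8
ΔH° = (-408.6) − (-103.8) = -304.8 kJ

ΔH° = -304.8 kJ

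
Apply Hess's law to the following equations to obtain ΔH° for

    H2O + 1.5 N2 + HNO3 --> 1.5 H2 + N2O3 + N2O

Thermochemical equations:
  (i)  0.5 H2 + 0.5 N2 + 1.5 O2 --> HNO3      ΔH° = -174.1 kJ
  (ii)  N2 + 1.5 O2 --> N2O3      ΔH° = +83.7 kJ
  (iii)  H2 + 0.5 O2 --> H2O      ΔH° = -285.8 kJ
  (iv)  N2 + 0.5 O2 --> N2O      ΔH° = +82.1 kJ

(i) reversed (reverse to put HNO3 on the reactant side): +174.1 kJ
(ii) as written (N2O3 already on the product side): +83.7 kJ
(iii) reversed (H2O must end up as a reactant): +285.8 kJ
(iv) as written (N2O already on the product side): +82.1 kJ
ΔH° = (-1)·(-174.1) + (1)·(+83.7) + (-1)·(-285.8) + (1)·(+82.1) = 625.7 kJ

ΔH° = 625.7 kJ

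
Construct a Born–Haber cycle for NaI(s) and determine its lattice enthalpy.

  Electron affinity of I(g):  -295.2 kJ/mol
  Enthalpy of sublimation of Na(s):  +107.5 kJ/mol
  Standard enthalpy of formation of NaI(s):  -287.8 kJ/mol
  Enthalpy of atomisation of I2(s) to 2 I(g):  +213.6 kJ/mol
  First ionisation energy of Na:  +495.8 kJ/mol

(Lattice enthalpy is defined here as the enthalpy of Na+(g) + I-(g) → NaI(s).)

ΔHf° = 1·ΔHsub + 1·(ΣIE) + 1/2·D(I2) + 1·EA + U
-287.8 = 1·(+107.5) + 1·(+495.8) + 1/2·(+213.6) + 1·(-295.2) + U
U = -287.8 − (+414.9) = -702.7 kJ/mol

U = -702.7 kJ/mol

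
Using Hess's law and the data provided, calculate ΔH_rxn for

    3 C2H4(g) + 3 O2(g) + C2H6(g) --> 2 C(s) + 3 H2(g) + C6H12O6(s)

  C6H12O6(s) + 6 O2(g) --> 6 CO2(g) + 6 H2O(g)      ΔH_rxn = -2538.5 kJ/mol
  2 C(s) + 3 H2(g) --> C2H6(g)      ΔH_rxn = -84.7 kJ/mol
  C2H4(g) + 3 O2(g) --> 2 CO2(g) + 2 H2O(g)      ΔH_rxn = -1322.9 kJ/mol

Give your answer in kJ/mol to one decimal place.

equation 1 reversed (C6H12O6(s) must end up as a product): +2538.5 kJ/mol
equation 2 reversed (reverse to put C2H6(g) on the reactant side): +84.7 kJ/mol
equation 3 × 3 (×3 to match 3 C2H4(g) in the target): (3)·(-1322.9) = -3968.7 kJ/mol
Summing the manipulated equations, ΔH_rxn = (+2538.5) + (+84.7) + (-3968.7) = -1345.5 kJ/mol

ΔH_rxn = -1345.5 kJ/mol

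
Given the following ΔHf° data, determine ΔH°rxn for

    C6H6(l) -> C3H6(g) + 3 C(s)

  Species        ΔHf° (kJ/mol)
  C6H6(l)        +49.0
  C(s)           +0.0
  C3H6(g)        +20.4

ΔH°rxn = -28.6 kJ/mol

Products: 1·(+20.4) + 3·(+0.0) = +20.4
Reactants: 1·(+49.0) = +49.0
ΔH°rxn = (+20.4) − (+49.0) = -28.6 kJ/mol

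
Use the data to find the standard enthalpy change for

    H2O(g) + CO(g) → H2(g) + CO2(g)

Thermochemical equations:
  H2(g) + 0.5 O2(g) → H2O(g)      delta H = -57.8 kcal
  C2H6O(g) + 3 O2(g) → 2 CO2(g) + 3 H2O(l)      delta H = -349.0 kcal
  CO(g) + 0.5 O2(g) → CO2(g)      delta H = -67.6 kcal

equation 1 reversed: +57.8 kcal
equation 2: not needed.
equation 3 as written: -67.6 kcal
By Hess's law, delta H = (+57.8) + (-67.6) = -9.8 kcal

delta H = -9.8 kcal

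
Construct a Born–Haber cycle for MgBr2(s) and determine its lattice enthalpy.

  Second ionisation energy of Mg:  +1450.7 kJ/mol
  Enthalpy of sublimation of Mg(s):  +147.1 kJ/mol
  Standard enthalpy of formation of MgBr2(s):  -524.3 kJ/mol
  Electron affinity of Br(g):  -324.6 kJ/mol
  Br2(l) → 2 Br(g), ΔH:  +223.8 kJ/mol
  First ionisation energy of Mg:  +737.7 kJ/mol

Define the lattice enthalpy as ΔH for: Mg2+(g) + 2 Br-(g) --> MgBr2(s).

ΔHf° = 1·ΔHsub + 1·(ΣIE) + 1·D(Br2) + 2·EA + U
-524.3 = 1·(+147.1) + 1·(+2188.4) + 1·(+223.8) + 2·(-324.6) + U
U = -524.3 − (+1910.1) = -2434.4 kJ/mol

U = -2434.4 kJ/mol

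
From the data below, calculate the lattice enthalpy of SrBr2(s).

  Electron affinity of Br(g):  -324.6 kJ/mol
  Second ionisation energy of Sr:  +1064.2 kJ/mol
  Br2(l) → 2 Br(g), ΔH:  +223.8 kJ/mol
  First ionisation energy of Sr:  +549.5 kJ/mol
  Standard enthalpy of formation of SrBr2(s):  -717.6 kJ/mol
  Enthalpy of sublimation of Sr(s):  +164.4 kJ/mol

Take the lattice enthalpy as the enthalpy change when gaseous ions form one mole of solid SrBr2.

U = -2070.3 kJ/mol

ΔHf° = 1·ΔHsub + 1·(ΣIE) + 1·D(Br2) + 2·EA + U
-717.6 = 1·(+164.4) + 1·(+1613.7) + 1·(+223.8) + 2·(-324.6) + U
U = -717.6 − (+1352.7) = -2070.3 kJ/mol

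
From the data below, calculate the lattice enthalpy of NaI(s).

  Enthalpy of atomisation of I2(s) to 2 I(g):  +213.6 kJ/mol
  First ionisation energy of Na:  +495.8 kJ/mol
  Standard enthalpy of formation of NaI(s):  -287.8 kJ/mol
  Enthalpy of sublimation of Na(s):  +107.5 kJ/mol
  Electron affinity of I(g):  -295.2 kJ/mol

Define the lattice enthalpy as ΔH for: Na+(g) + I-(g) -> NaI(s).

ΔHf° = 1·ΔHsub + 1·(ΣIE) + 1/2·D(I2) + 1·EA + U
-287.8 = 1·(+107.5) + 1·(+495.8) + 1/2·(+213.6) + 1·(-295.2) + U
U = -287.8 − (+414.9) = -702.7 kJ/mol

U = -702.7 kJ/mol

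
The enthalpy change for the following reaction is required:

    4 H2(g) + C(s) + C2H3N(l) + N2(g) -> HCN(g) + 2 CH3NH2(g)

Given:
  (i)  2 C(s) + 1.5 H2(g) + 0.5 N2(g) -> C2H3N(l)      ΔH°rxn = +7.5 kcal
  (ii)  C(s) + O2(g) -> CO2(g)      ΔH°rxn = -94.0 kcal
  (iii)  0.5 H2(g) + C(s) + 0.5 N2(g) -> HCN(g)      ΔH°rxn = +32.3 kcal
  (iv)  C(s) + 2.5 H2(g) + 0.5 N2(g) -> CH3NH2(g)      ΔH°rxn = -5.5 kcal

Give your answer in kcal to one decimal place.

ΔH°rxn = 13.8 kcal

(i) reversed (reverse to put C2H3N(l) on the reactant side): -7.5 kcal
(ii): not needed (O2(g) appears nowhere else).
(iii) as written (HCN(g) already on the product side): +32.3 kcal
(iv) × 2 (scale by 2 for the 2 CH3NH2(g)): (2)·(-5.5) = -11.0 kcal
ΔH°rxn = (-1)·(+7.5) + (1)·(+32.3) + (2)·(-5.5) = 13.8 kcal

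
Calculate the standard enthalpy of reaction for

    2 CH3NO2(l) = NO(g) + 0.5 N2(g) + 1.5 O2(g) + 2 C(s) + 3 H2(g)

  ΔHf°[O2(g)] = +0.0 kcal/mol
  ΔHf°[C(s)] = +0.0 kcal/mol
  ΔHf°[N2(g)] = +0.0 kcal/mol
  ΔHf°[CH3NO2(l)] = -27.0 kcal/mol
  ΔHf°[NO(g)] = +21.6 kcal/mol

ΔH°rxn = 75.6 kcal/mol

ΔH°rxn = Σ nΔHf°(products) − Σ nΔHf°(reactants).
Products: 1·(+21.6) + 1/2·(+0.0) + 3/2·(+0.0) + 2·(+0.0) + 3·(+0.0) = +21.6
Reactants: 2·(-27.0) = -54.0
ΔH°rxn = (+21.6) − (-54.0) = 75.6 kcal/mol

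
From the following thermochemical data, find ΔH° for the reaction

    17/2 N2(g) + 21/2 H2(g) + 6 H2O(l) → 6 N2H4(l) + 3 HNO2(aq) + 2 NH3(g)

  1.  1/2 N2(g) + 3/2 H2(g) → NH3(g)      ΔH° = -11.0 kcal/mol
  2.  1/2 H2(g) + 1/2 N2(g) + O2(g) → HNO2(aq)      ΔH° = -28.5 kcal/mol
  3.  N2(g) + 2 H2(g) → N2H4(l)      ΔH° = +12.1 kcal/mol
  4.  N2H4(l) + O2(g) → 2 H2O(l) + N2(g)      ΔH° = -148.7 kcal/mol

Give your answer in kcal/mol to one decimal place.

eq. 1 × 2: (2)·(-11.0) = -22.0 kcal/mol
eq. 2 × 3: (3)·(-28.5) = -85.5 kcal/mol
eq. 3 × 3: (3)·(+12.1) = +36.3 kcal/mol
eq. 4 reversed and × 3: (-3)·(-148.7) = +446.1 kcal/mol
Combining the equations, ΔH° = (2)·(-11.0) + (3)·(-28.5) + (3)·(+12.1) + (-3)·(-148.7) = 374.9 kcal/mol

ΔH° = 374.9 kcal/mol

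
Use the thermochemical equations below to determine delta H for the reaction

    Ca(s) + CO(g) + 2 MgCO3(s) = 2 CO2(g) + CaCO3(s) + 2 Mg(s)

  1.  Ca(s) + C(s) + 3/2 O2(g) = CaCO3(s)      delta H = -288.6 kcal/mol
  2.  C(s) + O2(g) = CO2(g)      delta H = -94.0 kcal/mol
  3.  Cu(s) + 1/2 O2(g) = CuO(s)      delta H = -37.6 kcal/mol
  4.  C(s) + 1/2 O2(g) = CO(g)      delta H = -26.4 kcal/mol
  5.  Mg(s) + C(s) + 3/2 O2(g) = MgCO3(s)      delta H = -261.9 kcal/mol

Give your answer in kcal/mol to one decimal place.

eq. 1 as written (CaCO3(s) already on the product side): -288.6 kcal/mol
eq. 2 × 2 (×2 to match 2 CO2(g) in the target): (2)·(-94.0) = -188.0 kcal/mol
eq. 3: not needed (Cu(s) appears nowhere else).
eq. 4 reversed (CO(g) must end up as a reactant): +26.4 kcal/mol
eq. 5 reversed and × 2 (reverse to put MgCO3(s) on the reactant side; scale by 2 for the 2 MgCO3(s)): (-2)·(-261.9) = +523.8 kcal/mol
Summing the manipulated equations, delta H = (-288.6) + (-188.0) + (+26.4) + (+523.8) = 73.6 kcal/mol

delta H = 73.6 kcal/mol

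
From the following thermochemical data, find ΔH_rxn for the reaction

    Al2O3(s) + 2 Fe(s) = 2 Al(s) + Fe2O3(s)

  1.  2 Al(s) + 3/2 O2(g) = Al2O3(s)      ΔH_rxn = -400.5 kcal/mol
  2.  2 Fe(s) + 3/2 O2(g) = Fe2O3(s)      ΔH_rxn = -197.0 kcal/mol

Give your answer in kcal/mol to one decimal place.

ΔH_rxn = 203.5 kcal/mol

eq. 1 reversed (reverse to put Al2O3(s) on the reactant side): +400.5 kcal/mol
eq. 2 as written (Fe2O3(s) already on the product side): -197.0 kcal/mol
By Hess's law, ΔH_rxn = (-1)·(-400.5) + (1)·(-197.0) = 203.5 kcal/mol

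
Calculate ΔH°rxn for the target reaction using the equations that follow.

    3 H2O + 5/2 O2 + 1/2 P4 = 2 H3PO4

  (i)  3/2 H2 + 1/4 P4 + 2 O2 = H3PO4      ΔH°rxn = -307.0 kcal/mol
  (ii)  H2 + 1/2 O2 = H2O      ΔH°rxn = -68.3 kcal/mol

ΔH°rxn = -409.1 kcal/mol

(i) × 2 (scale by 2 for the 2 H3PO4): (2)·(-307.0) = -614.0 kcal/mol
(ii) reversed and × 3 (reverse to put H2O on the reactant side; ×3 to match 3 H2O in the target): (-3)·(-68.3) = +204.9 kcal/mol
ΔH°rxn = (-614.0) + (+204.9) = -409.1 kcal/mol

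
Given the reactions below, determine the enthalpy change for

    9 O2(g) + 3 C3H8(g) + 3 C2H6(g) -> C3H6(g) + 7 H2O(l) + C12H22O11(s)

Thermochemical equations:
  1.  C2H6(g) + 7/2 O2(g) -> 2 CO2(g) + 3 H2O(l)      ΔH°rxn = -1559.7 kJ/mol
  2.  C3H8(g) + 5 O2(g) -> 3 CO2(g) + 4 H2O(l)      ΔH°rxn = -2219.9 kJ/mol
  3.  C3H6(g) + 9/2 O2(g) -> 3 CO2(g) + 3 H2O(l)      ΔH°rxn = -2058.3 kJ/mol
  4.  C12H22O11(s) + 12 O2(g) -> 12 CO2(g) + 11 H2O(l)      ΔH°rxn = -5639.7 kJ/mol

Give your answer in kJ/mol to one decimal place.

ΔH°rxn = -3640.8 kJ/mol

eq. 1 × 3 (scale by 3 for the 3 C2H6(g)): (3)·(-1559.7) = -4679.1 kJ/mol
eq. 2 × 3 (scale by 3 for the 3 C3H8(g)): (3)·(-2219.9) = -6659.7 kJ/mol
eq. 3 reversed (reverse to put C3H6(g) on the product side): +2058.3 kJ/mol
eq. 4 reversed (reverse to put C12H22O11(s) on the product side): +5639.7 kJ/mol
Combining the equations, ΔH°rxn = (-4679.1) + (-6659.7) + (+2058.3) + (+5639.7) = -3640.8 kJ/mol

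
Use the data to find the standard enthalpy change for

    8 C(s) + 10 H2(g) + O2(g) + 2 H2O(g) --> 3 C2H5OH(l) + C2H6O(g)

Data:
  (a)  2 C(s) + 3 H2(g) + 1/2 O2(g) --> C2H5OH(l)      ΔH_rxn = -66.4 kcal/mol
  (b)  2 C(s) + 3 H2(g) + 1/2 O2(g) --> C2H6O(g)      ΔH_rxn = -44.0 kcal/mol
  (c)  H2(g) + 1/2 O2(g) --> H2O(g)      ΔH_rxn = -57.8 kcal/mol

ΔH_rxn = -127.6 kcal/mol

(a) × 3: (3)·(-66.4) = -199.2 kcal/mol
(b) as written: -44.0 kcal/mol
(c) reversed and × 2: (-2)·(-57.8) = +115.6 kcal/mol
Since enthalpy is a state function, ΔH_rxn = (3)·(-66.4) + (1)·(-44.0) + (-2)·(-57.8) = -127.6 kcal/mol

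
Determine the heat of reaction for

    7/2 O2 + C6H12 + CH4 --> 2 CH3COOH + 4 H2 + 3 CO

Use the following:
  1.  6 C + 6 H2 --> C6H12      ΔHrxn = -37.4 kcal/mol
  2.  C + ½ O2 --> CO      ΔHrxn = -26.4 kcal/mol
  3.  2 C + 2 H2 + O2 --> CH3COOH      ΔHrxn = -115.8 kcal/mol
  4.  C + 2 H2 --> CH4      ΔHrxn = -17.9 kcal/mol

ΔHrxn = -255.5 kcal/mol

eq. 1 reversed: +37.4 kcal/mol
eq. 2 × 3: (3)·(-26.4) = -79.2 kcal/mol
eq. 3 × 2: (2)·(-115.8) = -231.6 kcal/mol
eq. 4 reversed: +17.9 kcal/mol
Combining the equations, ΔHrxn = (-1)·(-37.4) + (3)·(-26.4) + (2)·(-115.8) + (-1)·(-17.9) = -255.5 kcal/mol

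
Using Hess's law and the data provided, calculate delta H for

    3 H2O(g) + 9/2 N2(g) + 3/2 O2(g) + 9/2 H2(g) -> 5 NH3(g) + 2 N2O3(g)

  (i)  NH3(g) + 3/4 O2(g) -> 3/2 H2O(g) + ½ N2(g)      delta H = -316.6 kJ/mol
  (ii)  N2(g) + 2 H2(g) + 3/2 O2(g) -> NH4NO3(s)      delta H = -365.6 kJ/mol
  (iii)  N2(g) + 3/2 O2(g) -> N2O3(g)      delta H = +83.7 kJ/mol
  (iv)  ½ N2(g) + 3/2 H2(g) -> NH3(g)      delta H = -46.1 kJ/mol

(i) reversed and × 2 (reverse to put H2O(g) on the reactant side; ×2 to match 3 H2O(g) in the target): (-2)·(-316.6) = +633.2 kJ/mol
(ii): not needed (NH4NO3(s) appears nowhere else).
(iii) × 2 (scale by 2 for the 2 N2O3(g)): (2)·(+83.7) = +167.4 kJ/mol
(iv) × 3: (3)·(-46.1) = -138.3 kJ/mol
delta H = (+633.2) + (+167.4) + (-138.3) = 662.3 kJ/mol

delta H = 662.3 kJ/mol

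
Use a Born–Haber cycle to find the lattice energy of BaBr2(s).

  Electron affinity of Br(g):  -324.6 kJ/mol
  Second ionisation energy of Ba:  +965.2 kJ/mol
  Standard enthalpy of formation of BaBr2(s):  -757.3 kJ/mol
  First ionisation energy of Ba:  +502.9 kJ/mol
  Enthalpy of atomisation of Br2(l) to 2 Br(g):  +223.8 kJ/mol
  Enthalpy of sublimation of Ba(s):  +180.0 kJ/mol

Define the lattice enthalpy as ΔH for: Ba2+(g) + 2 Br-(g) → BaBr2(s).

U = -1980.0 kJ/mol

ΔHf° = 1·ΔHsub + 1·(ΣIE) + 1·D(Br2) + 2·EA + U
-757.3 = 1·(+180.0) + 1·(+1468.1) + 1·(+223.8) + 2·(-324.6) + U
U = -757.3 − (+1222.7) = -1980.0 kJ/mol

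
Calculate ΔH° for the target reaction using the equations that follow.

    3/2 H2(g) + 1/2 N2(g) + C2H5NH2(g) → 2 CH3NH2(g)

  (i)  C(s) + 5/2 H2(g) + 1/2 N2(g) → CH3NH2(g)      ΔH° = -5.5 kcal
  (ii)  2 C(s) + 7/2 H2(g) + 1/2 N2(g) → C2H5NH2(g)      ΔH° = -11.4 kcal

(i) × 2: (2)·(-5.5) = -11.0 kcal
(ii) reversed: +11.4 kcal
ΔH° = (-11.0) + (+11.4) = 0.4 kcal

ΔH° = 0.4 kcal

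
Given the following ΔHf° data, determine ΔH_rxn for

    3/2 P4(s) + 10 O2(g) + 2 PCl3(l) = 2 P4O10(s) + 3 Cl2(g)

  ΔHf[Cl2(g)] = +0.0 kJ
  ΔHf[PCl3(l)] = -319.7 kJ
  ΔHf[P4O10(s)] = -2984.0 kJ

Products: 2·(-2984.0) + 3·(+0.0) = -5968.0
Reactants: 3/2·(+0.0) + 10·(+0.0) + 2·(-319.7) = -639.4
ΔH_rxn = (-5968.0) − (-639.4) = -5328.6 kJ

ΔH_rxn = -5328.6 kJ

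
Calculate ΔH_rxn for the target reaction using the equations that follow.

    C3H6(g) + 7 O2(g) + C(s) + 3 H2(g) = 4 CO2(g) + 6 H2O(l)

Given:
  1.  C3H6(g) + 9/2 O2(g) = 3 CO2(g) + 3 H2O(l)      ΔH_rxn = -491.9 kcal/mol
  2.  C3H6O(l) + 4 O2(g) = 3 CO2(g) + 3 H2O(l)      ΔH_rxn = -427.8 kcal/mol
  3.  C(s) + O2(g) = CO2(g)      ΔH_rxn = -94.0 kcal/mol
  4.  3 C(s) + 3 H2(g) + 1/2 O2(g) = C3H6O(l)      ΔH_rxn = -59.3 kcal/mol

ΔH_rxn = -791.0 kcal/mol

eq. 1 as written: -491.9 kcal/mol
eq. 2 as written: -427.8 kcal/mol
eq. 3 reversed and × 2: (-2)·(-94.0) = +188.0 kcal/mol
eq. 4 as written: -59.3 kcal/mol
ΔH_rxn = (1)·(-491.9) + (1)·(-427.8) + (-2)·(-94.0) + (1)·(-59.3) = -791.0 kcal/mol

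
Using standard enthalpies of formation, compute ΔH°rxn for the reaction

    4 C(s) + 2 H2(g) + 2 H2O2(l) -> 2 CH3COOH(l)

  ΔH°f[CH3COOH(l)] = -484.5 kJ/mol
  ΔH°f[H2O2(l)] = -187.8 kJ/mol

Products: 2·(-484.5) = -969.0
Reactants: 4·(+0.0) + 2·(+0.0) + 2·(-187.8) = -375.6
ΔH°rxn = (-969.0) − (-375.6) = -593.4 kJ/mol

ΔH°rxn = -593.4 kJ/mol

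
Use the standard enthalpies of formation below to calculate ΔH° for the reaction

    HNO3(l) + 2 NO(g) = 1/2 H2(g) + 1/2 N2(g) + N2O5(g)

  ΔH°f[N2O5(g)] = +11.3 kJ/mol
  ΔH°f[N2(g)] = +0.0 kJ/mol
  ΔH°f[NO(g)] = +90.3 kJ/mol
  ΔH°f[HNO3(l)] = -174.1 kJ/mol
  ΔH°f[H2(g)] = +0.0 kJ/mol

ΔH°rxn = Σ nΔHf°(products) − Σ nΔHf°(reactants).
Products: 1/2·(+0.0) + 1/2·(+0.0) + 1·(+11.3) = +11.3
Reactants: 1·(-174.1) + 2·(+90.3) = +6.5
ΔH° = (+11.3) − (+6.5) = 4.8 kJ/mol

ΔH° = 4.8 kJ/mol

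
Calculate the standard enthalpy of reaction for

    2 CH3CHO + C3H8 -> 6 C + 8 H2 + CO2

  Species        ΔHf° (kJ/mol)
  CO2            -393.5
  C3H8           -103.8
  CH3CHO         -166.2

ΔHrxn = 42.7 kJ/mol

ΔH°rxn = Σ nΔHf°(products) − Σ nΔHf°(reactants).
Products: 6·(+0.0) + 8·(+0.0) + 1·(-393.5) = -393.5
Reactants: 2·(-166.2) + 1·(-103.8) = -436.2
ΔHrxn = (-393.5) − (-436.2) = 42.7 kJ/mol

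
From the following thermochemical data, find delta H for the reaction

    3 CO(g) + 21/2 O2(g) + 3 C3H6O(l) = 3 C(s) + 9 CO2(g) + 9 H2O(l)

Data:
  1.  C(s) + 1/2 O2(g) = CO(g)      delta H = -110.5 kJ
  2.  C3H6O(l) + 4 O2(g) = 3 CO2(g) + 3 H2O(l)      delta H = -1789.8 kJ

eq. 1 reversed and × 3 (reverse to put CO(g) on the reactant side; scale by 3 for the 3 CO(g)): (-3)·(-110.5) = +331.5 kJ
eq. 2 × 3 (×3 to match 3 C3H6O(l) in the target): (3)·(-1789.8) = -5369.4 kJ
delta H = (+331.5) + (-5369.4) = -5037.9 kJ

delta H = -5037.9 kJ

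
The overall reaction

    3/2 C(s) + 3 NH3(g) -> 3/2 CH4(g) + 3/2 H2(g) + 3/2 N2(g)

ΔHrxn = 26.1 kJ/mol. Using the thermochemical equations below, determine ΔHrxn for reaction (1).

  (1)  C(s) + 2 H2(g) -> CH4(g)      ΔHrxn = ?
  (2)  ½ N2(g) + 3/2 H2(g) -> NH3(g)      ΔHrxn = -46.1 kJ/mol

ΔHrxn = -74.8 kJ/mol

(1) × 3/2: contributes 3/2·x
(2) reversed and × 3: (-3)·(-46.1) = +138.3 kJ/mol
+26.1 = (+138.3) + 3/2·x
x = (+26.1 − (+138.3)) / (3/2) = -74.8 kJ/mol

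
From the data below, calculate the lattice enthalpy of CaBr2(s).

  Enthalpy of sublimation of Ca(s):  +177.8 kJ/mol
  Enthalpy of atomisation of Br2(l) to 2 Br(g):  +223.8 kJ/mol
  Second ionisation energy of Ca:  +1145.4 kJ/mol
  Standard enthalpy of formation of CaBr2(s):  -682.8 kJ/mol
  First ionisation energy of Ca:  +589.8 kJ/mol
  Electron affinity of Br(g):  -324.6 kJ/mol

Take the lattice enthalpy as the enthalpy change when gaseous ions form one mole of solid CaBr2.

ΔHf° = 1·ΔHsub + 1·(ΣIE) + 1·D(Br2) + 2·EA + U
-682.8 = 1·(+177.8) + 1·(+1735.2) + 1·(+223.8) + 2·(-324.6) + U
U = -682.8 − (+1487.6) = -2170.4 kJ/mol

U = -2170.4 kJ/mol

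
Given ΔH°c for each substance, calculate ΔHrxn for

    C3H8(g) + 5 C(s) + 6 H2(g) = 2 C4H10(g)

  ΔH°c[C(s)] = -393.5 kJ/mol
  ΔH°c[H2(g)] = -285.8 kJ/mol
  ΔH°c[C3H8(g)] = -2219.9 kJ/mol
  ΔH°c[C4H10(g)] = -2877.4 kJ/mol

With combustion enthalpies, reactants minus products:
= [1·(-2219.9) + 5·(-393.5) + 6·(-285.8)] − [2·(-2877.4)]
= -147.4 kJ/mol

ΔHrxn = -147.4 kJ/mol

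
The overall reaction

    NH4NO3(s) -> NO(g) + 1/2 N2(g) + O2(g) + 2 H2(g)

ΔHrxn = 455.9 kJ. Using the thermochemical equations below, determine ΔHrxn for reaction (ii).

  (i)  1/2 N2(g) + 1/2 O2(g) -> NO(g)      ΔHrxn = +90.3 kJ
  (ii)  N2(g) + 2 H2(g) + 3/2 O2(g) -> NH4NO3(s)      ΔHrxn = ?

ΔHrxn = -365.6 kJ

(i) as written (NO(g) already on the product side): +90.3 kJ
(ii) reversed (reverse to put NH4NO3(s) on the reactant side): contributes −x
+455.9 = (+90.3) − x
x = (+455.9 − (+90.3)) / (-1) = -365.6 kJ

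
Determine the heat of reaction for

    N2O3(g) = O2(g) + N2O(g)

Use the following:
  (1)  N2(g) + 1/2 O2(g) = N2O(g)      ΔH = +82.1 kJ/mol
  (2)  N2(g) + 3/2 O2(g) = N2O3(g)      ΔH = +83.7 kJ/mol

ΔH = -1.6 kJ/mol

(1) as written: +82.1 kJ/mol
(2) reversed: -83.7 kJ/mol
Combining the equations, ΔH = (1)·(+82.1) + (-1)·(+83.7) = -1.6 kJ/mol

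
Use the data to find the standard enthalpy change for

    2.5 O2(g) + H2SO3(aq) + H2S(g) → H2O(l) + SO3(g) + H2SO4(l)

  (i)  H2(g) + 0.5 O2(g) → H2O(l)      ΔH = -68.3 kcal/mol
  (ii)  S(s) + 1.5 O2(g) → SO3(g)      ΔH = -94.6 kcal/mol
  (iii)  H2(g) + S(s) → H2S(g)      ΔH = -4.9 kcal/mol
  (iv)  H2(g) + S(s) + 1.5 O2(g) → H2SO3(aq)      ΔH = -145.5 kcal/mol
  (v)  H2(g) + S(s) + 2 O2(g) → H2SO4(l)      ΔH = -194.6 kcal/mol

ΔH = -207.1 kcal/mol

(i) as written (H2O(l) already on the product side): -68.3 kcal/mol
(ii) as written (SO3(g) already on the product side): -94.6 kcal/mol
(iii) reversed (H2S(g) must end up as a reactant): +4.9 kcal/mol
(iv) reversed (reverse to put H2SO3(aq) on the reactant side): +145.5 kcal/mol
(v) as written (H2SO4(l) already on the product side): -194.6 kcal/mol
Combining the equations, ΔH = (1)·(-68.3) + (1)·(-94.6) + (-1)·(-4.9) + (-1)·(-145.5) + (1)·(-194.6) = -207.1 kcal/mol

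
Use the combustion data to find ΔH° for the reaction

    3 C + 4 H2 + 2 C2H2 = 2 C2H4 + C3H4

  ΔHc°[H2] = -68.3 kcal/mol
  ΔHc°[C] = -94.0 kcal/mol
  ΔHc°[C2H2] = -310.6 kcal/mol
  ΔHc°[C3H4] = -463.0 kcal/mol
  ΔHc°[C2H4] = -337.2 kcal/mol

Using ΔH = Σ nΔHc°(reactants) − Σ nΔHc°(products):
= [3·(-94.0) + 4·(-68.3) + 2·(-310.6)] − [2·(-337.2) + 1·(-463.0)]
= -39.0 kcal/mol

ΔH° = -39.0 kcal/mol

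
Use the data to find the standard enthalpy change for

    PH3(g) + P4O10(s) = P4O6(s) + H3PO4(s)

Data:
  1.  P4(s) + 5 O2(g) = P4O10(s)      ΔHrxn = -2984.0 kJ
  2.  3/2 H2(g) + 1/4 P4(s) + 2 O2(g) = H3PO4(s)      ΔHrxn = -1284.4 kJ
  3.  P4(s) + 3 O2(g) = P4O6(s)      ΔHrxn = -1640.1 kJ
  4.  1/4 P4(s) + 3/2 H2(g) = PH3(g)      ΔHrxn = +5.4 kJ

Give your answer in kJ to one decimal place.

ΔHrxn = 54.1 kJ

eq. 1 reversed: +2984.0 kJ
eq. 2 as written: -1284.4 kJ
eq. 3 as written: -1640.1 kJ
eq. 4 reversed: -5.4 kJ
ΔHrxn = (+2984.0) + (-1284.4) + (-1640.1) + (-5.4) = 54.1 kJ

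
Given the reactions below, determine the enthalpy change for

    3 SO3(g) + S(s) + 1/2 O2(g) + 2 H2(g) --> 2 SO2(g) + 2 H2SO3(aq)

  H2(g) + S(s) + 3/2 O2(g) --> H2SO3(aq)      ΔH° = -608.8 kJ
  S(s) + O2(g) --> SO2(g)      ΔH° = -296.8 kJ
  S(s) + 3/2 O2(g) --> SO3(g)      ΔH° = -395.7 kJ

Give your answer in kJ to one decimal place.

ΔH° = -624.1 kJ

equation 1 × 2: (2)·(-608.8) = -1217.6 kJ
equation 2 × 2: (2)·(-296.8) = -593.6 kJ
equation 3 reversed and × 3: (-3)·(-395.7) = +1187.1 kJ
ΔH° = (-1217.6) + (-593.6) + (+1187.1) = -624.1 kJ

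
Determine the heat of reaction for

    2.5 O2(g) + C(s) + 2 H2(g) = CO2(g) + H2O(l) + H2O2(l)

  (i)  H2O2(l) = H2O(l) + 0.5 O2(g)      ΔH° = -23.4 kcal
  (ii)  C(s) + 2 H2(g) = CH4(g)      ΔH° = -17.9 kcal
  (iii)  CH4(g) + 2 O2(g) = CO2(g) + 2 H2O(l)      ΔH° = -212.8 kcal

(i) reversed (reverse to put H2O2(l) on the product side): +23.4 kcal
(ii) as written (C(s) already on the reactant side): -17.9 kcal
(iii) as written (CO2(g) already on the product side): -212.8 kcal
ΔH° = (+23.4) + (-17.9) + (-212.8) = -207.3 kcal

ΔH° = -207.3 kcal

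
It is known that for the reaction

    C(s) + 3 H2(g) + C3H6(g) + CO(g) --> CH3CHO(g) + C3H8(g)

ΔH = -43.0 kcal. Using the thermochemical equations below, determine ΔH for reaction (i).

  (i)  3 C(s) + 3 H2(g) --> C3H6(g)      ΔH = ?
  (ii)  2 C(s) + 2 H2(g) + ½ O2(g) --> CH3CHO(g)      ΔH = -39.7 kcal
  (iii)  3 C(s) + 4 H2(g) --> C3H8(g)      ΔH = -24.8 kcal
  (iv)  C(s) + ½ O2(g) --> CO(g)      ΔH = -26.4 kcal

ΔH = 4.9 kcal

(i) reversed: contributes −x
(ii) as written: -39.7 kcal
(iii) as written: -24.8 kcal
(iv) reversed: +26.4 kcal
-43.0 = (-39.7) + (-24.8) + (+26.4) − x
x = (-43.0 − (-38.1)) / (-1) = 4.9 kcal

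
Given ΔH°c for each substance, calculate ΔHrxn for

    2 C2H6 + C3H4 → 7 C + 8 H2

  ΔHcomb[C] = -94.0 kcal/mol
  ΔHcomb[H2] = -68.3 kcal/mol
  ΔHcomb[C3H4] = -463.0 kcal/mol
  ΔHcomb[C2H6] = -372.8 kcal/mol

Using ΔH = Σ nΔHc°(reactants) − Σ nΔHc°(products):
= [2·(-372.8) + 1·(-463.0)] − [7·(-94.0) + 8·(-68.3)]
= -4.2 kcal/mol

ΔHrxn = -4.2 kcal/mol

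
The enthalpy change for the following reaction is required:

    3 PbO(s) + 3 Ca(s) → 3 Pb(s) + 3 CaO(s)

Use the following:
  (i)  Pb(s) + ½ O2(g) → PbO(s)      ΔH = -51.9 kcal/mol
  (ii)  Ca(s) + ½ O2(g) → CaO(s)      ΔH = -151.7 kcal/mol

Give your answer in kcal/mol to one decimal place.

(i) reversed and × 3: (-3)·(-51.9) = +155.7 kcal/mol
(ii) × 3: (3)·(-151.7) = -455.1 kcal/mol
ΔH = (+155.7) + (-455.1) = -299.4 kcal/mol

ΔH = -299.4 kcal/mol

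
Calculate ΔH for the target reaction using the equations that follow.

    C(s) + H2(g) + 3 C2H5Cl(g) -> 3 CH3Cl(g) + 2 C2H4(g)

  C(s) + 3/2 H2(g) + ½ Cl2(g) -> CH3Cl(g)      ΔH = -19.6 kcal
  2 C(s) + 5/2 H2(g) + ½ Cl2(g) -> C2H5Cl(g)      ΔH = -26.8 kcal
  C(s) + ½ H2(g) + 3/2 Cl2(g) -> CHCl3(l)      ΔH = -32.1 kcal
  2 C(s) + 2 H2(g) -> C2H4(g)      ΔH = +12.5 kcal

equation 1 × 3 (×3 to match 3 CH3Cl(g) in the target): (3)·(-19.6) = -58.8 kcal
equation 2 reversed and × 3 (C2H5Cl(g) must end up as a reactant; scale by 3 for the 3 C2H5Cl(g)): (-3)·(-26.8) = +80.4 kcal
equation 3: not needed (CHCl3(l) appears nowhere else).
equation 4 × 2 (scale by 2 for the 2 C2H4(g)): (2)·(+12.5) = +25.0 kcal
ΔH = (3)·(-19.6) + (-3)·(-26.8) + (2)·(+12.5) = 46.6 kcal

ΔH = 46.6 kcal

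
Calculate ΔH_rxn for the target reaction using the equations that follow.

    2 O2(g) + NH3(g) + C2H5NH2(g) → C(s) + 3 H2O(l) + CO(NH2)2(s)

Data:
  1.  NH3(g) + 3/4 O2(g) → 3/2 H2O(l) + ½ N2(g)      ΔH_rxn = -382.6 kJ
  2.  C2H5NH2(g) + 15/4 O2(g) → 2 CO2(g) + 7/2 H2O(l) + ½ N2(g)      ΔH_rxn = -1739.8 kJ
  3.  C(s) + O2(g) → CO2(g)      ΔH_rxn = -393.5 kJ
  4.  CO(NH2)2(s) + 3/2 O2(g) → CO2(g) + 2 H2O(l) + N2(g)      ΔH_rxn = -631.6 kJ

eq. 1 as written (NH3(g) already on the reactant side): -382.6 kJ
eq. 2 as written (C2H5NH2(g) already on the reactant side): -1739.8 kJ
eq. 3 reversed (reverse to put C(s) on the product side): +393.5 kJ
eq. 4 reversed (reverse to put CO(NH2)2(s) on the product side): +631.6 kJ
Since enthalpy is a state function, ΔH_rxn = (1)·(-382.6) + (1)·(-1739.8) + (-1)·(-393.5) + (-1)·(-631.6) = -1097.3 kJ

ΔH_rxn = -1097.3 kJ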